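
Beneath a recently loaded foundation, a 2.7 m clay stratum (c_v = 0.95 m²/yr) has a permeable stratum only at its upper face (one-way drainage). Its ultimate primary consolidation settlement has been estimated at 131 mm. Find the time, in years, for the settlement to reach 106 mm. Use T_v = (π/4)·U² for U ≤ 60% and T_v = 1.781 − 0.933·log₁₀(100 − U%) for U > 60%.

Drainage path length: H_d = H = 2.7 m (single drainage).
U = S(t)/S_ult = 106/131 = 0.8092.
U > 60%: T_v = 1.781 − 0.933·log₁₀(100 − 80.916) = 0.58614.
t = T_v·H_d²/c_v = 0.58614×2.7²/0.95 = 4.498 years.

t ≈ 4.5 years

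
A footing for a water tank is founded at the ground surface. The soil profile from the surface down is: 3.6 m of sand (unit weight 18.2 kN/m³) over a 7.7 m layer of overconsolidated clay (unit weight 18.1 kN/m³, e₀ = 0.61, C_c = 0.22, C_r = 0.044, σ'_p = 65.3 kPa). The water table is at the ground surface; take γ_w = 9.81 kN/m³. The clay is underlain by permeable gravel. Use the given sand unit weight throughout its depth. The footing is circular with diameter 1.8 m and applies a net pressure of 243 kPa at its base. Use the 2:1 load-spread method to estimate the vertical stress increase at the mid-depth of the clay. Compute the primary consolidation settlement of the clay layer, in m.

S_c ≈ 0.0448 m

Mid-depth of clay below the ground surface: z = 3.6 + 7.7/2 = 7.45 m.
Total vertical stress at mid-clay: σ_v = 18.2×3.6 + 18.1×3.85 = 135.2 kPa.
Pore pressure: u = 9.81×(7.45 − 0) = 73.085 kPa.
Initial effective stress: σ'_0 = σ_v − u = 135.2 − 73.085 = 62.115 kPa.
Stress increase at mid-clay by the 2:1 spreading method:
Δσ ≈ qD²/(D+z)² = 243×1.8²/(1.8+7.45)² = 9.2017 kPa
Final effective stress: σ'_f = 62.115 + 9.2017 = 71.317 kPa.
σ'_f = 71.317 > σ'_p = 65.3 kPa, so the stress path crosses the preconsolidation pressure — recompression up to σ'_p, then virgin compression beyond:
S_c = H/(1+e₀)·[C_r·log₁₀(σ'_p/σ'_0) + C_c·log₁₀(σ'_f/σ'_p)]
    = 7.7/1.61 × [0.044×log₁₀(65.3/62.115) + 0.22×log₁₀(71.317/65.3)]
    = 4.7826 × [0.00095553 + 0.0084216] = 0.04485 m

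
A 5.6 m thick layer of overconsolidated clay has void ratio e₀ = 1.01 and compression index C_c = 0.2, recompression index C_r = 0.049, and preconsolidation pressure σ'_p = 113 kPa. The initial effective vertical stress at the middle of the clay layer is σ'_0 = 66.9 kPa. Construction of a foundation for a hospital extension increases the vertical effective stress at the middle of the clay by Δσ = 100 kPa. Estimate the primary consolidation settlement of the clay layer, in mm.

Final effective stress: σ'_f = 66.9 + 100 = 166.9 kPa.
σ'_f = 166.9 > σ'_p = 113 kPa, so the stress path crosses the preconsolidation pressure — recompression up to σ'_p, then virgin compression beyond:
S_c = H/(1+e₀)·[C_r·log₁₀(σ'_p/σ'_0) + C_c·log₁₀(σ'_f/σ'_p)]
    = 5.6/2.01 × [0.049×log₁₀(113/66.9) + 0.2×log₁₀(166.9/113)]
    = 2.7861 × [0.011155 + 0.033876] = 0.1255 m

S_c ≈ 125 mm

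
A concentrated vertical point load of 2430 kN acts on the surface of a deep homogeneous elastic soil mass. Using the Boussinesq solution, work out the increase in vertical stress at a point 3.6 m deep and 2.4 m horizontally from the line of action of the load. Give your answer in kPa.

Δσ_z ≈ 35.7 kPa

Boussinesq vertical stress below a point load on an elastic half-space:
Δσ_z = 3P/(2πz²) · [1 + (r/z)²]^(−5/2)
r/z = 2.4/3.6 = 0.66667; [1+(r/z)²]^(−5/2) = 0.39879.
Δσ_z = 3×2430/(2π×3.6²) × 0.39879 = 89.525 × 0.39879 = 35.7 kPa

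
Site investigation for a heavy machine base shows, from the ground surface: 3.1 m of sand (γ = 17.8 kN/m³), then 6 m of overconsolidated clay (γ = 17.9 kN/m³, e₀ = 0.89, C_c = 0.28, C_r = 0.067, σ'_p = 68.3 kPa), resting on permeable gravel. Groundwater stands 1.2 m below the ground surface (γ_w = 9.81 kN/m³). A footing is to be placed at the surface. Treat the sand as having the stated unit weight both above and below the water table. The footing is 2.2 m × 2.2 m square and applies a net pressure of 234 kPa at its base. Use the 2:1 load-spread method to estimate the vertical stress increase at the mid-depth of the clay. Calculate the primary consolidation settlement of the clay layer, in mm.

Mid-depth of clay below the ground surface: z = 3.1 + 6/2 = 6.1 m.
Total vertical stress at mid-clay: σ_v = 17.8×3.1 + 17.9×3 = 108.88 kPa.
Pore pressure: u = 9.81×(6.1 − 1.2) = 48.069 kPa.
Initial effective stress: σ'_0 = σ_v − u = 108.88 − 48.069 = 60.811 kPa.
Stress increase at mid-clay by the 2:1 spreading method:
Δσ = qBL/((B+z)(L+z)) = 234×2.2×2.2/((2.2+6.1)(2.2+6.1)) = 16.44 kPa
Final effective stress: σ'_f = 60.811 + 16.44 = 77.251 kPa.
σ'_f = 77.251 > σ'_p = 68.3 kPa, so the stress path crosses the preconsolidation pressure — recompression up to σ'_p, then virgin compression beyond:
S_c = H/(1+e₀)·[C_r·log₁₀(σ'_p/σ'_0) + C_c·log₁₀(σ'_f/σ'_p)]
    = 6/1.89 × [0.067×log₁₀(68.3/60.811) + 0.28×log₁₀(77.251/68.3)]
    = 3.1746 × [0.0033794 + 0.014975] = 0.05827 m

S_c ≈ 58.3 mm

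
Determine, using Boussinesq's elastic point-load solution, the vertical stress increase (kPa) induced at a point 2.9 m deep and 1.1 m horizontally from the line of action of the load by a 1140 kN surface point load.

Boussinesq vertical stress below a point load on an elastic half-space:
Δσ_z = 3P/(2πz²) · [1 + (r/z)²]^(−5/2)
r/z = 1.1/2.9 = 0.37931; [1+(r/z)²]^(−5/2) = 0.71458.
Δσ_z = 3×1140/(2π×2.9²) × 0.71458 = 64.722 × 0.71458 = 46.25 kPa

Δσ_z ≈ 46.2 kPa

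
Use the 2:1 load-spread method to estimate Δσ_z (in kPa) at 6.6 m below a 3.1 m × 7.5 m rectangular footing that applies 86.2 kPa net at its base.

Δσ_z ≈ 14.7 kPa

By the 2:1 method the load spreads at 1 horizontal : 2 vertical, so at depth z the loaded area has grown by z in each plan dimension:
Δσ = qBL/((B+z)(L+z)) = 86.2×3.1×7.5/((3.1+6.6)(7.5+6.6)) = 14.653 kPa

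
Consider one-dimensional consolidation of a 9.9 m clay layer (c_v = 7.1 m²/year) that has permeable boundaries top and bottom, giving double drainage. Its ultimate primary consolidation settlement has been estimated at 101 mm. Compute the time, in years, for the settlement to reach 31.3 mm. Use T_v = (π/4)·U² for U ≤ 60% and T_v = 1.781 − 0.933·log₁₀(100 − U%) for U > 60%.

Drainage path length: H_d = H/2 = 4.95 m (double drainage).
U = S(t)/S_ult = 31.3/101 = 0.3099.
U ≤ 60%: T_v = (π/4)·U² = (π/4)×0.3099² = 0.075429.
t = T_v·H_d²/c_v = 0.075429×4.95²/7.1 = 0.2603 years.

t ≈ 0.26 years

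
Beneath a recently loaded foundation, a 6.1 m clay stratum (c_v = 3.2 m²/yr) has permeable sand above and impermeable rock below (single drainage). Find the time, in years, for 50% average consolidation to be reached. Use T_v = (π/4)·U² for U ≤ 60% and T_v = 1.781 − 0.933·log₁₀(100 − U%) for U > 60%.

Drainage path length: H_d = H = 6.1 m (single drainage).
U ≤ 60%: T_v = (π/4)·U² = (π/4)×0.5² = 0.19635.
t = T_v·H_d²/c_v = 0.19635×6.1²/3.2 = 2.283 years.

t ≈ 2.28 years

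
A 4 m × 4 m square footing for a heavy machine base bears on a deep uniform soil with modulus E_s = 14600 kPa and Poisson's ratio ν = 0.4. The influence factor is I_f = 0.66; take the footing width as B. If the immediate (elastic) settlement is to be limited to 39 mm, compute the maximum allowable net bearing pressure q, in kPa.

q ≈ 257 kPa

S_e = q·B·(1−ν²)/E_s · I_f  ⇒  q = S_e·E_s / (B·(1−ν²)·I_f).
q = 0.039 × 14600 / (4 × 0.84 × 0.66) = 256.8 kPa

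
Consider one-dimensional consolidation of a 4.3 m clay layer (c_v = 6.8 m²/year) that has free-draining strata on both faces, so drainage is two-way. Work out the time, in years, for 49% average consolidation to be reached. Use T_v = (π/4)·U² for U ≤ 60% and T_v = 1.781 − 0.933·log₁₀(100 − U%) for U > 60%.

t ≈ 0.128 years

Drainage path length: H_d = H/2 = 2.15 m (double drainage).
U ≤ 60%: T_v = (π/4)·U² = (π/4)×0.49² = 0.18857.
t = T_v·H_d²/c_v = 0.18857×2.15²/6.8 = 0.1282 years.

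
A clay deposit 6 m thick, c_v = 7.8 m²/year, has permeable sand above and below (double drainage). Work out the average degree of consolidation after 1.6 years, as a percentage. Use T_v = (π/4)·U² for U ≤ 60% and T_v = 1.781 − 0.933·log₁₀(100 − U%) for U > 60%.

U ≈ 97.4 %

Drainage path length: H_d = H/2 = 3 m (double drainage).
T_v = c_v·t/H_d² = 7.8×1.6/3² = 1.3867.
T_v = 1.3867 corresponds to the U > 60% branch:
U = 1 − 10^((1.781 − T_v)/0.933)/100 = 0.9735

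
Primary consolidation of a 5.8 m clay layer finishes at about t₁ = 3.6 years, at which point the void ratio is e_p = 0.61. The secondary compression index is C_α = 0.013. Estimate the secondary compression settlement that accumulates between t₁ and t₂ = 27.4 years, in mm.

Secondary compression: S_s = C_α·H/(1+e_p)·log₁₀(t₂/t₁)
S_s = 0.013×5.8/(1+0.61)×log₁₀(27.4/3.6)
    = 0.04683 × 0.8814 = 0.04128 m

S_s ≈ 41.3 mm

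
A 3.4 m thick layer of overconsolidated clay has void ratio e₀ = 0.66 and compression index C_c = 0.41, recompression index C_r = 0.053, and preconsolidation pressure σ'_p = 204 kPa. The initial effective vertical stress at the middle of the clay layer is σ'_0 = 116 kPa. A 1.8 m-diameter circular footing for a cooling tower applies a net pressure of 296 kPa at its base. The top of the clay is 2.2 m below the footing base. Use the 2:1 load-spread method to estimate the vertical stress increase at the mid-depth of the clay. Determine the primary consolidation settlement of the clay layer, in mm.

S_c ≈ 10.7 mm

Mid-depth of clay below the footing base: z = 2.2 + 3.4/2 = 3.9 m.
Stress increase at mid-clay by the 2:1 spreading method:
Δσ ≈ qD²/(D+z)² = 296×1.8²/(1.8+3.9)² = 29.518 kPa
Final effective stress: σ'_f = 116 + 29.518 = 145.52 kPa.
σ'_f = 145.52 ≤ σ'_p = 204 kPa, so the clay remains overconsolidated and only the recompression index applies:
S_c = C_r·H/(1+e₀)·log₁₀(σ'_f/σ'_0) = 0.053×3.4/1.66×log₁₀(145.52/116)
    = 0.10855 × 0.098465 = 0.01069 m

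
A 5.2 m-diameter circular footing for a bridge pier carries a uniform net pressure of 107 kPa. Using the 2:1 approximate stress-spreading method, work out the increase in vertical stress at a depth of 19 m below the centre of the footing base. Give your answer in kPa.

Δσ_z ≈ 4.94 kPa

By the 2:1 method the load spreads at 1 horizontal : 2 vertical, so at depth z the loaded area has grown by z in each plan dimension:
Δσ ≈ qD²/(D+z)² = 107×5.2²/(5.2+19)² = 4.9404 kPa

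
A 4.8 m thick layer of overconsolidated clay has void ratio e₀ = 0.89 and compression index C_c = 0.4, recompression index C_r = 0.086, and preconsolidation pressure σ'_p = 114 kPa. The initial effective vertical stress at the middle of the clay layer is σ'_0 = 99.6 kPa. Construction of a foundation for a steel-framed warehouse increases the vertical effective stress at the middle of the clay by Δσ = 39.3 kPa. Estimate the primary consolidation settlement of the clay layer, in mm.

Final effective stress: σ'_f = 99.6 + 39.3 = 138.9 kPa.
σ'_f = 138.9 > σ'_p = 114 kPa, so the stress path crosses the preconsolidation pressure — recompression up to σ'_p, then virgin compression beyond:
S_c = H/(1+e₀)·[C_r·log₁₀(σ'_p/σ'_0) + C_c·log₁₀(σ'_f/σ'_p)]
    = 4.8/1.89 × [0.086×log₁₀(114/99.6) + 0.4×log₁₀(138.9/114)]
    = 2.5397 × [0.0050435 + 0.034319] = 0.09997 m

S_c ≈ 100 mm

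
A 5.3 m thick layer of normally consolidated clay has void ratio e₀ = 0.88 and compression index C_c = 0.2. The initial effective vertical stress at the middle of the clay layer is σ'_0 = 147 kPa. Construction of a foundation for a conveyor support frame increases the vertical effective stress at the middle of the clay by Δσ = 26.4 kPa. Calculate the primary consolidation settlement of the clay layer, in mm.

Final effective stress: σ'_f = σ'_0 + Δσ = 147 + 26.4 = 173.4 kPa.
Normally consolidated clay, so the full stress increment lies on the virgin compression line:
S_c = C_c·H/(1+e₀)·log₁₀(σ'_f/σ'_0) = 0.2×5.3/(1+0.88)×log₁₀(173.4/147)
    = 0.56383 × 0.071732 = 0.04044 m

S_c ≈ 40.4 mm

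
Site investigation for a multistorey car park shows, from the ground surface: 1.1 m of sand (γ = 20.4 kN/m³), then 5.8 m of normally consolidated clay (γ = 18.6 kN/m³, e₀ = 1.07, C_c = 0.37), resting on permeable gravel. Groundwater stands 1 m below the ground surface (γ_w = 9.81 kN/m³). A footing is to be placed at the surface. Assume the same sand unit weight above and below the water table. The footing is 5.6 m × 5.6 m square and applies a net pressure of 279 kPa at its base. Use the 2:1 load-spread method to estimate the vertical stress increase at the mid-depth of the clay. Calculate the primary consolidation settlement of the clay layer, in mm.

Mid-depth of clay below the ground surface: z = 1.1 + 5.8/2 = 4 m.
Total vertical stress at mid-clay: σ_v = 20.4×1.1 + 18.6×2.9 = 76.38 kPa.
Pore pressure: u = 9.81×(4 − 1) = 29.43 kPa.
Initial effective stress: σ'_0 = σ_v − u = 76.38 − 29.43 = 46.95 kPa.
Stress increase at mid-clay by the 2:1 spreading method:
Δσ = qBL/((B+z)(L+z)) = 279×5.6×5.6/((5.6+4)(5.6+4)) = 94.937 kPa
Final effective stress: σ'_f = σ'_0 + Δσ = 46.95 + 94.937 = 141.89 kPa.
Normally consolidated clay, so the full stress increment lies on the virgin compression line:
S_c = C_c·H/(1+e₀)·log₁₀(σ'_f/σ'_0) = 0.37×5.8/(1+1.07)×log₁₀(141.89/46.95)
    = 1.0367 × 0.48032 = 0.4979 m

S_c ≈ 498 mm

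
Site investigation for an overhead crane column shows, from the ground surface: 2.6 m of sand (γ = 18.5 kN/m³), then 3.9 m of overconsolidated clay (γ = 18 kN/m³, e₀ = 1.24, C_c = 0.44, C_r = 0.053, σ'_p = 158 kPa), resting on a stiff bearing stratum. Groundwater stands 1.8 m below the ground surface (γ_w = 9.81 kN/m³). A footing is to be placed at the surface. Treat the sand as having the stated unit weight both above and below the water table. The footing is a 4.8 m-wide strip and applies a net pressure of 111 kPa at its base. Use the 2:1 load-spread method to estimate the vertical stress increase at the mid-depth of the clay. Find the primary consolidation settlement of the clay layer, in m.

S_c ≈ 0.0281 m

Mid-depth of clay below the ground surface: z = 2.6 + 3.9/2 = 4.55 m.
Total vertical stress at mid-clay: σ_v = 18.5×2.6 + 18×1.95 = 83.2 kPa.
Pore pressure: u = 9.81×(4.55 − 1.8) = 26.978 kPa.
Initial effective stress: σ'_0 = σ_v − u = 83.2 − 26.978 = 56.222 kPa.
Stress increase at mid-clay by the 2:1 spreading method:
Δσ = qB/(B+z) = 111×4.8/(4.8+4.55) = 56.984 kPa
Final effective stress: σ'_f = 56.222 + 56.984 = 113.21 kPa.
σ'_f = 113.21 ≤ σ'_p = 158 kPa, so the clay remains overconsolidated and only the recompression index applies:
S_c = C_r·H/(1+e₀)·log₁₀(σ'_f/σ'_0) = 0.053×3.9/2.24×log₁₀(113.21/56.222)
    = 0.092278 × 0.30398 = 0.02805 m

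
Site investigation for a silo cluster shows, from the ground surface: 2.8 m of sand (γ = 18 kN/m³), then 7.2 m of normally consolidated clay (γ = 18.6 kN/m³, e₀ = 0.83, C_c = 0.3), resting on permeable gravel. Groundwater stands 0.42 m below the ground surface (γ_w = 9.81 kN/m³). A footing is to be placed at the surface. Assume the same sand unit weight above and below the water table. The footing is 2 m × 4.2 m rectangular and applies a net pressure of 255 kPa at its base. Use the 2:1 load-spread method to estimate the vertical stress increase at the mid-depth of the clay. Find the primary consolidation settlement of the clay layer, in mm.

Mid-depth of clay below the ground surface: z = 2.8 + 7.2/2 = 6.4 m.
Total vertical stress at mid-clay: σ_v = 18×2.8 + 18.6×3.6 = 117.36 kPa.
Pore pressure: u = 9.81×(6.4 − 0.42) = 58.664 kPa.
Initial effective stress: σ'_0 = σ_v − u = 117.36 − 58.664 = 58.696 kPa.
Stress increase at mid-clay by the 2:1 spreading method:
Δσ = qBL/((B+z)(L+z)) = 255×2×4.2/((2+6.4)(4.2+6.4)) = 24.057 kPa
Final effective stress: σ'_f = σ'_0 + Δσ = 58.696 + 24.057 = 82.753 kPa.
Normally consolidated clay, so the full stress increment lies on the virgin compression line:
S_c = C_c·H/(1+e₀)·log₁₀(σ'_f/σ'_0) = 0.3×7.2/(1+0.83)×log₁₀(82.753/58.696)
    = 1.1803 × 0.14918 = 0.1761 m

S_c ≈ 176 mm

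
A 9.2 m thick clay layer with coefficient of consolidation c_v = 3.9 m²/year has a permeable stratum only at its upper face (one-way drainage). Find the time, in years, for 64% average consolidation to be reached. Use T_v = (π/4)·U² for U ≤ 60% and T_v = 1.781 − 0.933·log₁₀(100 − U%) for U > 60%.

Drainage path length: H_d = H = 9.2 m (single drainage).
U > 60%: T_v = 1.781 − 0.933·log₁₀(100 − 64) = 0.32897.
t = T_v·H_d²/c_v = 0.32897×9.2²/3.9 = 7.139 years.

t ≈ 7.14 years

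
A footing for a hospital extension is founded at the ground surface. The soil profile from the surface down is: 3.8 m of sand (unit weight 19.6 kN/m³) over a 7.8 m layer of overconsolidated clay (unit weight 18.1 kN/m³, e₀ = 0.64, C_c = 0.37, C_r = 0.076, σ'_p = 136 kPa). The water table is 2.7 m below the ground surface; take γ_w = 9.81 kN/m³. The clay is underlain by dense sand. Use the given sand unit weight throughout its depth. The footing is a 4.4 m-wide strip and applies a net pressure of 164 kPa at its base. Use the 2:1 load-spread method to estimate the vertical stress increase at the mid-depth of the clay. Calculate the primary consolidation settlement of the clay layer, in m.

Mid-depth of clay below the ground surface: z = 3.8 + 7.8/2 = 7.7 m.
Total vertical stress at mid-clay: σ_v = 19.6×3.8 + 18.1×3.9 = 145.07 kPa.
Pore pressure: u = 9.81×(7.7 − 2.7) = 49.05 kPa.
Initial effective stress: σ'_0 = σ_v − u = 145.07 − 49.05 = 96.02 kPa.
Stress increase at mid-clay by the 2:1 spreading method:
Δσ = qB/(B+z) = 164×4.4/(4.4+7.7) = 59.636 kPa
Final effective stress: σ'_f = 96.02 + 59.636 = 155.66 kPa.
σ'_f = 155.66 > σ'_p = 136 kPa, so the stress path crosses the preconsolidation pressure — recompression up to σ'_p, then virgin compression beyond:
S_c = H/(1+e₀)·[C_r·log₁₀(σ'_p/σ'_0) + C_c·log₁₀(σ'_f/σ'_p)]
    = 7.8/1.64 × [0.076×log₁₀(136/96.02) + 0.37×log₁₀(155.66/136)]
    = 4.7561 × [0.011489 + 0.021696] = 0.1578 m

S_c ≈ 0.158 m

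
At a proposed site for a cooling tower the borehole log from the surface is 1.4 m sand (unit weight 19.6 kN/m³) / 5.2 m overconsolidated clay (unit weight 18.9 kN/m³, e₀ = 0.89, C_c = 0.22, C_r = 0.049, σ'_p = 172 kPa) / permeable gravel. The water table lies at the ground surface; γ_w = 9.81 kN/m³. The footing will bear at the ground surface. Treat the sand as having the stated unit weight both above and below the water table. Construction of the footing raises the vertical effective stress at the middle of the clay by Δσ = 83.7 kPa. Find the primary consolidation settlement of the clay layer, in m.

S_c ≈ 0.0689 m

Mid-depth of clay below the ground surface: z = 1.4 + 5.2/2 = 4 m.
Total vertical stress at mid-clay: σ_v = 19.6×1.4 + 18.9×2.6 = 76.58 kPa.
Pore pressure: u = 9.81×(4 − 0) = 39.24 kPa.
Initial effective stress: σ'_0 = σ_v − u = 76.58 − 39.24 = 37.34 kPa.
Final effective stress: σ'_f = 37.34 + 83.7 = 121.04 kPa.
σ'_f = 121.04 ≤ σ'_p = 172 kPa, so the clay remains overconsolidated and only the recompression index applies:
S_c = C_r·H/(1+e₀)·log₁₀(σ'_f/σ'_0) = 0.049×5.2/1.89×log₁₀(121.04/37.34)
    = 0.13481 × 0.51075 = 0.06886 m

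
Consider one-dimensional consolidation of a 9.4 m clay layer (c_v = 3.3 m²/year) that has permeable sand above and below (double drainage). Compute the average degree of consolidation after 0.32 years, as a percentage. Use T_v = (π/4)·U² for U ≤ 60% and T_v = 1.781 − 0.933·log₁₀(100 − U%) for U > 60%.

Drainage path length: H_d = H/2 = 4.7 m (double drainage).
T_v = c_v·t/H_d² = 3.3×0.32/4.7² = 0.047804.
T_v = 0.047804 corresponds to the U ≤ 60% branch:
U = √(4T_v/π) = 0.2467

U ≈ 24.7 %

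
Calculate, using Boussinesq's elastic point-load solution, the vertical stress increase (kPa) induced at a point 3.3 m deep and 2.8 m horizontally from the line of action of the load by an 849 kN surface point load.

Boussinesq vertical stress below a point load on an elastic half-space:
Δσ_z = 3P/(2πz²) · [1 + (r/z)²]^(−5/2)
r/z = 2.8/3.3 = 0.84848; [1+(r/z)²]^(−5/2) = 0.25777.
Δσ_z = 3×849/(2π×3.3²) × 0.25777 = 37.224 × 0.25777 = 9.595 kPa

Δσ_z ≈ 9.6 kPa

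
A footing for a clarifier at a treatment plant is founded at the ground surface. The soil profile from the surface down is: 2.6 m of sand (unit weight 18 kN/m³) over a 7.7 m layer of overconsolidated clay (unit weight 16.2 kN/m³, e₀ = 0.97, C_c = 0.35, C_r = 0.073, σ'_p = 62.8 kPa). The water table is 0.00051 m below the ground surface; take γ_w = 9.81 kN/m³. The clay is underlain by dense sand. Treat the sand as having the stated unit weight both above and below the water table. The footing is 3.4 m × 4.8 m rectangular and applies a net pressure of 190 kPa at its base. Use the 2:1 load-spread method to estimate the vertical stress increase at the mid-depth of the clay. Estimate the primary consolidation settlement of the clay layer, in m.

S_c ≈ 0.135 m

Mid-depth of clay below the ground surface: z = 2.6 + 7.7/2 = 6.45 m.
Total vertical stress at mid-clay: σ_v = 18×2.6 + 16.2×3.85 = 109.17 kPa.
Pore pressure: u = 9.81×(6.45 − 0.00051) = 63.265 kPa.
Initial effective stress: σ'_0 = σ_v − u = 109.17 − 63.265 = 45.905 kPa.
Stress increase at mid-clay by the 2:1 spreading method:
Δσ = qBL/((B+z)(L+z)) = 190×3.4×4.8/((3.4+6.45)(4.8+6.45)) = 27.982 kPa
Final effective stress: σ'_f = 45.905 + 27.982 = 73.887 kPa.
σ'_f = 73.887 > σ'_p = 62.8 kPa, so the stress path crosses the preconsolidation pressure — recompression up to σ'_p, then virgin compression beyond:
S_c = H/(1+e₀)·[C_r·log₁₀(σ'_p/σ'_0) + C_c·log₁₀(σ'_f/σ'_p)]
    = 7.7/1.97 × [0.073×log₁₀(62.8/45.905) + 0.35×log₁₀(73.887/62.8)]
    = 3.9086 × [0.0099353 + 0.024713] = 0.1354 m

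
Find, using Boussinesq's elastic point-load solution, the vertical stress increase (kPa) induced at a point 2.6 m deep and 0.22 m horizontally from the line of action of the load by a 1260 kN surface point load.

Boussinesq vertical stress below a point load on an elastic half-space:
Δσ_z = 3P/(2πz²) · [1 + (r/z)²]^(−5/2)
r/z = 0.22/2.6 = 0.084615; [1+(r/z)²]^(−5/2) = 0.98232.
Δσ_z = 3×1260/(2π×2.6²) × 0.98232 = 88.995 × 0.98232 = 87.42 kPa

Δσ_z ≈ 87.4 kPa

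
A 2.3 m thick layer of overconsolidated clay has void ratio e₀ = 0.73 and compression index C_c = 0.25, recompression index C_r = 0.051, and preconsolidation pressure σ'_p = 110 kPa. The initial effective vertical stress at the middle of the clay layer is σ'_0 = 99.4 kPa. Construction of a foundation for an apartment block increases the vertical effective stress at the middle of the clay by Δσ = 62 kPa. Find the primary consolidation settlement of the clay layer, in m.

S_c ≈ 0.0583 m

Final effective stress: σ'_f = 99.4 + 62 = 161.4 kPa.
σ'_f = 161.4 > σ'_p = 110 kPa, so the stress path crosses the preconsolidation pressure — recompression up to σ'_p, then virgin compression beyond:
S_c = H/(1+e₀)·[C_r·log₁₀(σ'_p/σ'_0) + C_c·log₁₀(σ'_f/σ'_p)]
    = 2.3/1.73 × [0.051×log₁₀(110/99.4) + 0.25×log₁₀(161.4/110)]
    = 1.3295 × [0.0022443 + 0.041628] = 0.05833 m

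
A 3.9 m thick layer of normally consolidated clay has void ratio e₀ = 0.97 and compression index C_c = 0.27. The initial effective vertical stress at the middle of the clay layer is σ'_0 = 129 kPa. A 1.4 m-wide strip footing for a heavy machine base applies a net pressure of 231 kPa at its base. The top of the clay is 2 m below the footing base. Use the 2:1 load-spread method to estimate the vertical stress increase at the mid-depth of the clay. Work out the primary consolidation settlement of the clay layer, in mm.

S_c ≈ 89.2 mm

Mid-depth of clay below the footing base: z = 2 + 3.9/2 = 3.95 m.
Stress increase at mid-clay by the 2:1 spreading method:
Δσ = qB/(B+z) = 231×1.4/(1.4+3.95) = 60.449 kPa
Final effective stress: σ'_f = σ'_0 + Δσ = 129 + 60.449 = 189.45 kPa.
Normally consolidated clay, so the full stress increment lies on the virgin compression line:
S_c = C_c·H/(1+e₀)·log₁₀(σ'_f/σ'_0) = 0.27×3.9/(1+0.97)×log₁₀(189.45/129)
    = 0.53452 × 0.1669 = 0.08921 m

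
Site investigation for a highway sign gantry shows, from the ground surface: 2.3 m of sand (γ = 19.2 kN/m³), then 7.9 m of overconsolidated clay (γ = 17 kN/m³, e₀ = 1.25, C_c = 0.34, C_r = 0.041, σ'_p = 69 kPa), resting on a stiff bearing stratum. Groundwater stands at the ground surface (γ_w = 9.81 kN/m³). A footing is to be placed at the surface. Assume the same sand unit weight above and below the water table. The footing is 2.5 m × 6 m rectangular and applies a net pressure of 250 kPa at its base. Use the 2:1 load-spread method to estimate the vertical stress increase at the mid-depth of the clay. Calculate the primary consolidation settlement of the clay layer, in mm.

Mid-depth of clay below the ground surface: z = 2.3 + 7.9/2 = 6.25 m.
Total vertical stress at mid-clay: σ_v = 19.2×2.3 + 17×3.95 = 111.31 kPa.
Pore pressure: u = 9.81×(6.25 − 0) = 61.312 kPa.
Initial effective stress: σ'_0 = σ_v − u = 111.31 − 61.312 = 49.998 kPa.
Stress increase at mid-clay by the 2:1 spreading method:
Δσ = qBL/((B+z)(L+z)) = 250×2.5×6/((2.5+6.25)(6+6.25)) = 34.985 kPa
Final effective stress: σ'_f = 49.998 + 34.985 = 84.983 kPa.
σ'_f = 84.983 > σ'_p = 69 kPa, so the stress path crosses the preconsolidation pressure — recompression up to σ'_p, then virgin compression beyond:
S_c = H/(1+e₀)·[C_r·log₁₀(σ'_p/σ'_0) + C_c·log₁₀(σ'_f/σ'_p)]
    = 7.9/2.25 × [0.041×log₁₀(69/49.998) + 0.34×log₁₀(84.983/69)]
    = 3.5111 × [0.0057358 + 0.030764] = 0.1282 m

S_c ≈ 128 mm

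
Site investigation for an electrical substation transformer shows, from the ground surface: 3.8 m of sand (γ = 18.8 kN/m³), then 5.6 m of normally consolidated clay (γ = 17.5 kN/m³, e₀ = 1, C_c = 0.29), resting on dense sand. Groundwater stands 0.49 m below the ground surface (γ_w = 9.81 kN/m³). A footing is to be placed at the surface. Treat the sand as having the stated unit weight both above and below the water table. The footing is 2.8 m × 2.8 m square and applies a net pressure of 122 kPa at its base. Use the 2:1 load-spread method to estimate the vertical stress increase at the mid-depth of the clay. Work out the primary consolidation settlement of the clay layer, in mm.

S_c ≈ 58 mm

Mid-depth of clay below the ground surface: z = 3.8 + 5.6/2 = 6.6 m.
Total vertical stress at mid-clay: σ_v = 18.8×3.8 + 17.5×2.8 = 120.44 kPa.
Pore pressure: u = 9.81×(6.6 − 0.49) = 59.939 kPa.
Initial effective stress: σ'_0 = σ_v − u = 120.44 − 59.939 = 60.501 kPa.
Stress increase at mid-clay by the 2:1 spreading method:
Δσ = qBL/((B+z)(L+z)) = 122×2.8×2.8/((2.8+6.6)(2.8+6.6)) = 10.825 kPa
Final effective stress: σ'_f = σ'_0 + Δσ = 60.501 + 10.825 = 71.326 kPa.
Normally consolidated clay, so the full stress increment lies on the virgin compression line:
S_c = C_c·H/(1+e₀)·log₁₀(σ'_f/σ'_0) = 0.29×5.6/(1+1)×log₁₀(71.326/60.501)
    = 0.812 × 0.071485 = 0.05805 m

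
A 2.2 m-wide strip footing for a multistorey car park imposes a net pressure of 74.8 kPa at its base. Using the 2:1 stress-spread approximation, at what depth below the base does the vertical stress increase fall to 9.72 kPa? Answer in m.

2:1 spreading — at depth z the loaded area has grown by z in each plan dimension:
qB/(B+z) = Δσ_z ⇒ z = qB/Δσ_z − B = 74.8×2.2/9.72 − 2.2 = 14.73 m

z ≈ 14.7 m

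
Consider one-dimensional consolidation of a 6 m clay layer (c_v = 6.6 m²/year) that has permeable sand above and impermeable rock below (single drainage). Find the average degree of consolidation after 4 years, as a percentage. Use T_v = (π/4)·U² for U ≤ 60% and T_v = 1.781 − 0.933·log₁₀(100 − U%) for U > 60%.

Drainage path length: H_d = H = 6 m (single drainage).
T_v = c_v·t/H_d² = 6.6×4/6² = 0.73333.
T_v = 0.73333 corresponds to the U > 60% branch:
U = 1 − 10^((1.781 − T_v)/0.933)/100 = 0.8673

U ≈ 86.7 %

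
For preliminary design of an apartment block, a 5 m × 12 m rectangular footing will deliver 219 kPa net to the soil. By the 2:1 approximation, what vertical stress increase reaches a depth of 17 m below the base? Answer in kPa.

By the 2:1 method the load spreads at 1 horizontal : 2 vertical, so at depth z the loaded area has grown by z in each plan dimension:
Δσ = qBL/((B+z)(L+z)) = 219×5×12/((5+17)(12+17)) = 20.596 kPa

Δσ_z ≈ 20.6 kPa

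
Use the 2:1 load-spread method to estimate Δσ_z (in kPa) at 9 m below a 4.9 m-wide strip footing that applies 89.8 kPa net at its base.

By the 2:1 method the load spreads at 1 horizontal : 2 vertical, so at depth z the loaded area has grown by z in each plan dimension:
Δσ = qB/(B+z) = 89.8×4.9/(4.9+9) = 31.656 kPa

Δσ_z ≈ 31.7 kPa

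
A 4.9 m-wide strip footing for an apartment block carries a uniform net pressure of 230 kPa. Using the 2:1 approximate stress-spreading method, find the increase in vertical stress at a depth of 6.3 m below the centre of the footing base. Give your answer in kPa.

By the 2:1 method the load spreads at 1 horizontal : 2 vertical, so at depth z the loaded area has grown by z in each plan dimension:
Δσ = qB/(B+z) = 230×4.9/(4.9+6.3) = 100.62 kPa

Δσ_z ≈ 101 kPa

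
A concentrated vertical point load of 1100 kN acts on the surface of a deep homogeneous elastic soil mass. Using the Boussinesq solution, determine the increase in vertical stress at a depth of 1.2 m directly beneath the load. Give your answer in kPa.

Δσ_z ≈ 365 kPa

Boussinesq vertical stress below a point load on an elastic half-space:
Δσ_z = 3P/(2πz²) · [1 + (r/z)²]^(−5/2)
r/z = 0/1.2 = 0; [1+(r/z)²]^(−5/2) = 1.
Δσ_z = 3×1100/(2π×1.2²) × 1 = 364.73 × 1 = 364.7 kPa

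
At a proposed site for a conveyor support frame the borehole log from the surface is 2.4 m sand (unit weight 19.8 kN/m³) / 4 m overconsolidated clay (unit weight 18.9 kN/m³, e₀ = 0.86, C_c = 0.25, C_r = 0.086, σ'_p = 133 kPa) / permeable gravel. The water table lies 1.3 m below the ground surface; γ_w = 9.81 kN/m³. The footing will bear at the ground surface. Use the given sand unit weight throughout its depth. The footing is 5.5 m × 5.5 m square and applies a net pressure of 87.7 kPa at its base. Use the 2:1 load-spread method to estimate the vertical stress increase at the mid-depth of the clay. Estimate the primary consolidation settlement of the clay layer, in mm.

S_c ≈ 32.2 mm

Mid-depth of clay below the ground surface: z = 2.4 + 4/2 = 4.4 m.
Total vertical stress at mid-clay: σ_v = 19.8×2.4 + 18.9×2 = 85.32 kPa.
Pore pressure: u = 9.81×(4.4 − 1.3) = 30.411 kPa.
Initial effective stress: σ'_0 = σ_v − u = 85.32 − 30.411 = 54.909 kPa.
Stress increase at mid-clay by the 2:1 spreading method:
Δσ = qBL/((B+z)(L+z)) = 87.7×5.5×5.5/((5.5+4.4)(5.5+4.4)) = 27.068 kPa
Final effective stress: σ'_f = 54.909 + 27.068 = 81.977 kPa.
σ'_f = 81.977 ≤ σ'_p = 133 kPa, so the clay remains overconsolidated and only the recompression index applies:
S_c = C_r·H/(1+e₀)·log₁₀(σ'_f/σ'_0) = 0.086×4/1.86×log₁₀(81.977/54.909)
    = 0.18494 × 0.17405 = 0.03219 m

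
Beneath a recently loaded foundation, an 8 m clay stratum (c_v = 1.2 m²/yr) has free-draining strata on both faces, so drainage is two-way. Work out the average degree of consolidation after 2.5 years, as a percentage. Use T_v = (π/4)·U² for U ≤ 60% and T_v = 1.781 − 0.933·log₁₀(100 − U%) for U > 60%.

U ≈ 48.9 %

Drainage path length: H_d = H/2 = 4 m (double drainage).
T_v = c_v·t/H_d² = 1.2×2.5/4² = 0.1875.
T_v = 0.1875 corresponds to the U ≤ 60% branch:
U = √(4T_v/π) = 0.4886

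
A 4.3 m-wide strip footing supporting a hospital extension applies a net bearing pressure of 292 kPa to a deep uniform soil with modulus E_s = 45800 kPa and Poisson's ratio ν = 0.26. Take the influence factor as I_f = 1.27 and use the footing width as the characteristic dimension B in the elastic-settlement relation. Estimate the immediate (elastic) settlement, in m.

S_e ≈ 0.0325 m

Immediate (elastic) settlement: S_e = q·B·(1−ν²)/E_s · I_f.
S_e = 292 × 4.3 × (1 − 0.26²) / 45800 × 1.27
    = 292 × 4.3 × 0.9324 / 45800 × 1.27
    = 0.03246 m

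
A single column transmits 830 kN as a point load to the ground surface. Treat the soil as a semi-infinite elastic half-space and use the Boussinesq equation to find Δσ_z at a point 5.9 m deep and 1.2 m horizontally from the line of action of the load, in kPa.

Δσ_z ≈ 10.3 kPa

Boussinesq vertical stress below a point load on an elastic half-space:
Δσ_z = 3P/(2πz²) · [1 + (r/z)²]^(−5/2)
r/z = 1.2/5.9 = 0.20339; [1+(r/z)²]^(−5/2) = 0.90363.
Δσ_z = 3×830/(2π×5.9²) × 0.90363 = 11.385 × 0.90363 = 10.29 kPa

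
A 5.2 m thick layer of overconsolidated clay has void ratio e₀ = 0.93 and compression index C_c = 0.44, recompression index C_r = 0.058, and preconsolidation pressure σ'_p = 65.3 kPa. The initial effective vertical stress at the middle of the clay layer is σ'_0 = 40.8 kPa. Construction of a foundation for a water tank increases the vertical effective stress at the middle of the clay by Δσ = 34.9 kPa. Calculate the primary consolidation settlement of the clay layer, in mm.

S_c ≈ 108 mm

Final effective stress: σ'_f = 40.8 + 34.9 = 75.7 kPa.
σ'_f = 75.7 > σ'_p = 65.3 kPa, so the stress path crosses the preconsolidation pressure — recompression up to σ'_p, then virgin compression beyond:
S_c = H/(1+e₀)·[C_r·log₁₀(σ'_p/σ'_0) + C_c·log₁₀(σ'_f/σ'_p)]
    = 5.2/1.93 × [0.058×log₁₀(65.3/40.8) + 0.44×log₁₀(75.7/65.3)]
    = 2.6943 × [0.011847 + 0.02824] = 0.108 m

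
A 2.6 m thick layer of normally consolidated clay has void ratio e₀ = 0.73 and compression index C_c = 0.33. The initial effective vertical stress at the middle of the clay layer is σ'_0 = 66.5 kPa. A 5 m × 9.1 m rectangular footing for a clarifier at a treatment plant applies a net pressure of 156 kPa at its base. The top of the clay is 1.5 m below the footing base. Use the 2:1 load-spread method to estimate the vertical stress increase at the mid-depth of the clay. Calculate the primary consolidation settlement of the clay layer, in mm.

Mid-depth of clay below the footing base: z = 1.5 + 2.6/2 = 2.8 m.
Stress increase at mid-clay by the 2:1 spreading method:
Δσ = qBL/((B+z)(L+z)) = 156×5×9.1/((5+2.8)(9.1+2.8)) = 76.471 kPa
Final effective stress: σ'_f = σ'_0 + Δσ = 66.5 + 76.471 = 142.97 kPa.
Normally consolidated clay, so the full stress increment lies on the virgin compression line:
S_c = C_c·H/(1+e₀)·log₁₀(σ'_f/σ'_0) = 0.33×2.6/(1+0.73)×log₁₀(142.97/66.5)
    = 0.49595 × 0.33242 = 0.1649 m

S_c ≈ 165 mm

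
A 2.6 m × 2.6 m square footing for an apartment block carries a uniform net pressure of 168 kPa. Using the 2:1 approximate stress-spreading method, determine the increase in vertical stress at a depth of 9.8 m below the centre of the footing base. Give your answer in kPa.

By the 2:1 method the load spreads at 1 horizontal : 2 vertical, so at depth z the loaded area has grown by z in each plan dimension:
Δσ = qBL/((B+z)(L+z)) = 168×2.6×2.6/((2.6+9.8)(2.6+9.8)) = 7.3861 kPa

Δσ_z ≈ 7.39 kPa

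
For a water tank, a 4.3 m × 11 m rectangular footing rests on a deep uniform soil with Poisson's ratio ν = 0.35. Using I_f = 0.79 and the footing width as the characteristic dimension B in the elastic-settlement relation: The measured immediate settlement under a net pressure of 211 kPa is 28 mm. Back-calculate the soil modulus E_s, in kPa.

S_e = q·B·(1−ν²)/E_s · I_f  ⇒  E_s = q·B·(1−ν²)·I_f / S_e.
E_s = 211 × 4.3 × 0.8775 × 0.79 / 0.028 = 22460 kPa

E_s ≈ 22500 kPa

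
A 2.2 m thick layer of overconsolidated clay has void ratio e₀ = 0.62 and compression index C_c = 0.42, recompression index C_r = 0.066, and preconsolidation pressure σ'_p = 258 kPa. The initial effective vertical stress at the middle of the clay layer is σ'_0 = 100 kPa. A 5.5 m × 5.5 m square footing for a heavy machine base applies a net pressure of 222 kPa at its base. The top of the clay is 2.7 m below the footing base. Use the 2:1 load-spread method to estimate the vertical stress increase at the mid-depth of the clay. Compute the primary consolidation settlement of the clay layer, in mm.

Mid-depth of clay below the footing base: z = 2.7 + 2.2/2 = 3.8 m.
Stress increase at mid-clay by the 2:1 spreading method:
Δσ = qBL/((B+z)(L+z)) = 222×5.5×5.5/((5.5+3.8)(5.5+3.8)) = 77.645 kPa
Final effective stress: σ'_f = 100 + 77.645 = 177.64 kPa.
σ'_f = 177.64 ≤ σ'_p = 258 kPa, so the clay remains overconsolidated and only the recompression index applies:
S_c = C_r·H/(1+e₀)·log₁₀(σ'_f/σ'_0) = 0.066×2.2/1.62×log₁₀(177.64/100)
    = 0.089628 × 0.24954 = 0.02237 m

S_c ≈ 22.4 mm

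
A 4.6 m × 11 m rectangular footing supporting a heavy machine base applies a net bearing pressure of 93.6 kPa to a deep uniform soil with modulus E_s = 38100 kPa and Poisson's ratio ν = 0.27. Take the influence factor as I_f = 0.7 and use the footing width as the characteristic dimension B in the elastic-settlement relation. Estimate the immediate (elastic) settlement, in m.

S_e ≈ 0.00733 m

Immediate (elastic) settlement: S_e = q·B·(1−ν²)/E_s · I_f.
S_e = 93.6 × 4.6 × (1 − 0.27²) / 38100 × 0.7
    = 93.6 × 4.6 × 0.9271 / 38100 × 0.7
    = 0.007334 m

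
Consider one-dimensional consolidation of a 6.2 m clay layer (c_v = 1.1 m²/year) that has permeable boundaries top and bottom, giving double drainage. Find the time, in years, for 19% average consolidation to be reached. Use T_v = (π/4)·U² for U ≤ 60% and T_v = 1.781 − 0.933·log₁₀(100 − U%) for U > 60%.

t ≈ 0.248 years

Drainage path length: H_d = H/2 = 3.1 m (double drainage).
U ≤ 60%: T_v = (π/4)·U² = (π/4)×0.19² = 0.028353.
t = T_v·H_d²/c_v = 0.028353×3.1²/1.1 = 0.2477 years.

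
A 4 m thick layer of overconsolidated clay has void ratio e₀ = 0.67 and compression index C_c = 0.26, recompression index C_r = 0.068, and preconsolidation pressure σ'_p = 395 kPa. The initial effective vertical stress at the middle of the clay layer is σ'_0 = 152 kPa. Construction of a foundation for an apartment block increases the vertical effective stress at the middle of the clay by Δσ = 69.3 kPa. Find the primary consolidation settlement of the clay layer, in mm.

S_c ≈ 26.6 mm

Final effective stress: σ'_f = 152 + 69.3 = 221.3 kPa.
σ'_f = 221.3 ≤ σ'_p = 395 kPa, so the clay remains overconsolidated and only the recompression index applies:
S_c = C_r·H/(1+e₀)·log₁₀(σ'_f/σ'_0) = 0.068×4/1.67×log₁₀(221.3/152)
    = 0.16287 × 0.16314 = 0.02657 m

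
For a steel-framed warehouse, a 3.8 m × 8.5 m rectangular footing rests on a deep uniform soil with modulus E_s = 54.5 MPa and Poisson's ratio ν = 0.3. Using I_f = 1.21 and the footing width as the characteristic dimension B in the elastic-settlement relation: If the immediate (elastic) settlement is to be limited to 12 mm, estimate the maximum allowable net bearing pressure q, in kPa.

q ≈ 156 kPa

E_s = 54.5 MPa = 54500 kPa.
S_e = q·B·(1−ν²)/E_s · I_f  ⇒  q = S_e·E_s / (B·(1−ν²)·I_f).
q = 0.012 × 54500 / (3.8 × 0.91 × 1.21) = 156.3 kPa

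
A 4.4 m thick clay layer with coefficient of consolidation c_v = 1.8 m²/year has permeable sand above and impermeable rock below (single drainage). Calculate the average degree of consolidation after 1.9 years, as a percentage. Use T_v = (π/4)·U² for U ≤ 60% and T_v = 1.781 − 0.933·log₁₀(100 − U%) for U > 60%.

U ≈ 47.4 %

Drainage path length: H_d = H = 4.4 m (single drainage).
T_v = c_v·t/H_d² = 1.8×1.9/4.4² = 0.17665.
T_v = 0.17665 corresponds to the U ≤ 60% branch:
U = √(4T_v/π) = 0.4743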